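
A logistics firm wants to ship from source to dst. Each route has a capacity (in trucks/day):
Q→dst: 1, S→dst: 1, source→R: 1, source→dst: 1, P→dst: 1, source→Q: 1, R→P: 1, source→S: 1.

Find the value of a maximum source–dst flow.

4

Augment source→dst: bottleneck 1. Total 1.
Augment source→Q→dst: bottleneck 1. Total 2.
Augment source→S→dst: bottleneck 1. Total 3.
Augment source→R→P→dst: bottleneck 1. Total 4.
No augmenting path remains in the residual graph.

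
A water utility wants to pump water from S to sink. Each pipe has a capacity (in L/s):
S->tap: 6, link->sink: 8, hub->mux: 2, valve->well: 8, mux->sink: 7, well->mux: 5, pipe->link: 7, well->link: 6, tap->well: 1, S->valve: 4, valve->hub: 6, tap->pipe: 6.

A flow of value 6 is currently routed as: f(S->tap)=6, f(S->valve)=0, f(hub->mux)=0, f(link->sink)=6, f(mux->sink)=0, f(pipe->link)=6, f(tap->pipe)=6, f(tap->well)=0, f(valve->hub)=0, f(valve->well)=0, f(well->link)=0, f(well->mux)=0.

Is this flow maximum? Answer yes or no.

Residual path S->valve->well->link->sink has bottleneck 2 > 0.
Pushing 2 along it raises the flow to 8, so the given flow is not maximum.

No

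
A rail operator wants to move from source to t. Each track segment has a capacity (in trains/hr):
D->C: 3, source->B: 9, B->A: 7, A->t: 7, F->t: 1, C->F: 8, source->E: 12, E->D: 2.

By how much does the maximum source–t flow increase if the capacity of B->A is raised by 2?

0

Original max flow = 8.
Even with extra capacity on B->A, another cut of capacity 8 remains binding.
New max flow = 8. Increase = 0.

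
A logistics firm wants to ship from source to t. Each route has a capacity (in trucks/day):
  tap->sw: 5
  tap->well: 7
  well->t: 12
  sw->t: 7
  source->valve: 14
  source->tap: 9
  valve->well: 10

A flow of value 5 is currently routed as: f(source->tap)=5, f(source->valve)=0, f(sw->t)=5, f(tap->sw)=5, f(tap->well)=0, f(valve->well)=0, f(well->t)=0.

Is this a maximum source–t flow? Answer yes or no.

Residual path source->tap->well->t has bottleneck 4 > 0.
Pushing 4 along it raises the flow to 9, so the given flow is not maximum.

No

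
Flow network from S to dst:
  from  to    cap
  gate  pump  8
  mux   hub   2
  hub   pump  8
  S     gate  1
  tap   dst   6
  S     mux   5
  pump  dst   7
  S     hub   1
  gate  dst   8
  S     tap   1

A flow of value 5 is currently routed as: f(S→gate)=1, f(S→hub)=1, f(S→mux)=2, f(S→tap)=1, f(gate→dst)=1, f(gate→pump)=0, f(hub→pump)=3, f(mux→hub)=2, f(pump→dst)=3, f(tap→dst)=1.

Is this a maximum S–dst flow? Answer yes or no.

Residual reachable from S: {S, mux}; dst is not reachable.
Saturated cut: S→tap, S→gate, S→hub, mux→hub with total capacity 5 = current flow value. Flow is maximum.

Yes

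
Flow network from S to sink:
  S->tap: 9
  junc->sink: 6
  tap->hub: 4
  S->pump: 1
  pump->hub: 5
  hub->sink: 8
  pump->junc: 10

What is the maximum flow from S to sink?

Augment S->tap->hub->sink: bottleneck 4. Total 4.
Augment S->pump->hub->sink: bottleneck 1. Total 5.
No augmenting path remains in the residual graph.

5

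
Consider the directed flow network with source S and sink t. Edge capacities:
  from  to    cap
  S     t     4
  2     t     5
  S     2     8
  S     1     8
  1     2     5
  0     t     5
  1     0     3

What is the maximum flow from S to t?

Augment S→t: bottleneck 4. Total 4.
Augment S→2→t: bottleneck 5. Total 9.
Augment S→1→0→t: bottleneck 3. Total 12.
No augmenting path remains in the residual graph.

12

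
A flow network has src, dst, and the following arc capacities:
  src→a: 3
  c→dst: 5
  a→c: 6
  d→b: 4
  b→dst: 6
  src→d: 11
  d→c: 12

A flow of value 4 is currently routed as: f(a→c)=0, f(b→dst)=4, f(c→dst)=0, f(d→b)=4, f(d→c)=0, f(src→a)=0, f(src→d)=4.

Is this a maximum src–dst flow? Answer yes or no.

No

Residual path src→d→c→dst has bottleneck 5 > 0.
Pushing 5 along it raises the flow to 9, so the given flow is not maximum.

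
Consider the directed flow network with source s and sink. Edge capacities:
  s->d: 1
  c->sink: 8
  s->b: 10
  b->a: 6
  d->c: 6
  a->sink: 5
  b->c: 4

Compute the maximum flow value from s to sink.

10

Augment s->b->a->sink: bottleneck 5. Total 5.
Augment s->b->c->sink: bottleneck 4. Total 9.
Augment s->d->c->sink: bottleneck 1. Total 10.
No augmenting path remains in the residual graph.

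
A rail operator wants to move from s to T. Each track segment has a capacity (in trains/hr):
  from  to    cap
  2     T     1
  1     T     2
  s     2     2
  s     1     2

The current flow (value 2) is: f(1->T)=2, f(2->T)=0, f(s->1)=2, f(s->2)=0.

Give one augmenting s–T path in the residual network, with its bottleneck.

s->2->T, bottleneck 1

Residual along s->2->T: s->2: 2, 2->T: 1.
Bottleneck = min = 1.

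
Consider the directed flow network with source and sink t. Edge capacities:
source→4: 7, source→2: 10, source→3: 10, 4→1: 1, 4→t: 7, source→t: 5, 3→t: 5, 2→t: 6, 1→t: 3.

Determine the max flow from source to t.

23

Augment source→t: bottleneck 5. Total 5.
Augment source→3→t: bottleneck 5. Total 10.
Augment source→2→t: bottleneck 6. Total 16.
Augment source→4→t: bottleneck 7. Total 23.
No augmenting path remains in the residual graph.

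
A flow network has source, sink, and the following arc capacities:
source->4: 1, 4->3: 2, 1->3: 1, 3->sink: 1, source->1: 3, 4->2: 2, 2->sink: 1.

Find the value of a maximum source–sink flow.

Augment source->4->3->sink: bottleneck 1. Total 1.
Augment source->1->3->4->2->sink: bottleneck 1. Total 2.
No augmenting path remains in the residual graph.

2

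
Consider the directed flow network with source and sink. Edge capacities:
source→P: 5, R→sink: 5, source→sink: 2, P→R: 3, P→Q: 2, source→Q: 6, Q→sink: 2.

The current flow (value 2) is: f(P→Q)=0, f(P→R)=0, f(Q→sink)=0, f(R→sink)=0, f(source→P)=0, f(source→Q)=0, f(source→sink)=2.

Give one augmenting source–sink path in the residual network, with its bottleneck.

source→Q→sink, bottleneck 2

Residual along source→Q→sink: source→Q: 6, Q→sink: 2.
Bottleneck = min = 2.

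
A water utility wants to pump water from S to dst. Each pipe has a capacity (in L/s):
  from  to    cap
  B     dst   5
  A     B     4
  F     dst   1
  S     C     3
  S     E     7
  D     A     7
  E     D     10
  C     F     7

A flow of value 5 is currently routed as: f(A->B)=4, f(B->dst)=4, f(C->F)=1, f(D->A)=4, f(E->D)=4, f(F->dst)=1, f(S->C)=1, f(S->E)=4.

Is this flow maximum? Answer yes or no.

Yes

Residual reachable from S: {A, C, D, E, F, S}; dst is not reachable.
Saturated cut: A->B, F->dst with total capacity 5 = current flow value. Flow is maximum.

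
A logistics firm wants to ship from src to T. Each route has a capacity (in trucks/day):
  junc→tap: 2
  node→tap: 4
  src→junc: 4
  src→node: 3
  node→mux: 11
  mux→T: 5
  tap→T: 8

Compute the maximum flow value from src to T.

Augment src→node→mux→T: bottleneck 3. Total 3.
Augment src→junc→tap→T: bottleneck 2. Total 5.
No augmenting path remains in the residual graph.

5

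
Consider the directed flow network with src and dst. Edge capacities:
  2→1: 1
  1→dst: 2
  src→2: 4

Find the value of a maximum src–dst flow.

1

Augment src→2→1→dst: bottleneck 1. Total 1.
No augmenting path remains in the residual graph.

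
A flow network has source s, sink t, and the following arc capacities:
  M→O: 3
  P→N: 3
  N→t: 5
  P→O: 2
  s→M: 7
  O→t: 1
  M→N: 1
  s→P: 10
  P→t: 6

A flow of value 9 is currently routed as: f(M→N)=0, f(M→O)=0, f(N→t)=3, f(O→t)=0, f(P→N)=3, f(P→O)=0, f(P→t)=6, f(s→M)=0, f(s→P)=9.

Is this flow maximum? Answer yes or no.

No

Residual path s→P→O→t has bottleneck 1 > 0.
Pushing 1 along it raises the flow to 10, so the given flow is not maximum.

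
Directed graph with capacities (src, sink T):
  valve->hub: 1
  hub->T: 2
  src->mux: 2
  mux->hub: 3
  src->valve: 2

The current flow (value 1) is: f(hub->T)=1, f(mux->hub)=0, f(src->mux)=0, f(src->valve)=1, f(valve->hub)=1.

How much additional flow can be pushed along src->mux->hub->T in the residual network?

1

Residual capacities along the path: src->mux: 2, mux->hub: 3, hub->T: 1.
Minimum is 1.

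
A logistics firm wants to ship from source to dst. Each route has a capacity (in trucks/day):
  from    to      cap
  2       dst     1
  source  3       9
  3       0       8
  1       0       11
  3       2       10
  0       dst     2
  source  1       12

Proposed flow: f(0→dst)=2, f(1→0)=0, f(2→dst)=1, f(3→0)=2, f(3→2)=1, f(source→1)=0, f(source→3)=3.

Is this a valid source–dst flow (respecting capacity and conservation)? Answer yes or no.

Yes

Every edge has 0 ≤ f(e) ≤ cap(e).
At each intermediate node, inflow equals outflow.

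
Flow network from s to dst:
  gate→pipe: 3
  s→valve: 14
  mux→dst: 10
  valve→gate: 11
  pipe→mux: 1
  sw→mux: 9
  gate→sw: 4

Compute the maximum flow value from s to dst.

5

Augment s→valve→gate→pipe→mux→dst: bottleneck 1. Total 1.
Augment s→valve→gate→sw→mux→dst: bottleneck 4. Total 5.
No augmenting path remains in the residual graph.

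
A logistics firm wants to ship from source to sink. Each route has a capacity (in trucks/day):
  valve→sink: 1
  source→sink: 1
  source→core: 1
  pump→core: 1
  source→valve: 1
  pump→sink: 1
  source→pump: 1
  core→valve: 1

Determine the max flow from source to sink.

3

Augment source→sink: bottleneck 1. Total 1.
Augment source→pump→sink: bottleneck 1. Total 2.
Augment source→valve→sink: bottleneck 1. Total 3.
No augmenting path remains in the residual graph.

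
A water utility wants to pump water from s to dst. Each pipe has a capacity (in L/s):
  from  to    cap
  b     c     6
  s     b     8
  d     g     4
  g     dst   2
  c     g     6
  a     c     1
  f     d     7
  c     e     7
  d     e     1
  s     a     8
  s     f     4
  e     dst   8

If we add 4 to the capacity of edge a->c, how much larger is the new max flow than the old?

Original max flow = 10.
Even with extra capacity on a->c, another cut of capacity 10 remains binding.
New max flow = 10. Increase = 0.

0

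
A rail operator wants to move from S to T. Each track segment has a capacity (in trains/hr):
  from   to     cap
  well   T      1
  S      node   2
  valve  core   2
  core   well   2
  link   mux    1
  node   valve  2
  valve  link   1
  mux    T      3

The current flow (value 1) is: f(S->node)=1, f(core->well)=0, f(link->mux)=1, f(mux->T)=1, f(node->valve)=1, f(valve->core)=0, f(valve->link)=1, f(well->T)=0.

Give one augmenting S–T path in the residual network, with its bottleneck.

S->node->valve->core->well->T, bottleneck 1

Residual along S->node->valve->core->well->T: S->node: 1, node->valve: 1, valve->core: 2, core->well: 2, well->T: 1.
Bottleneck = min = 1.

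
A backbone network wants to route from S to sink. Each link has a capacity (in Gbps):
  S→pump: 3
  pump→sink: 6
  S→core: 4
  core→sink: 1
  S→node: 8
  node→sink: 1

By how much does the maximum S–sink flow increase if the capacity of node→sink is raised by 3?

3

Original max flow = 5.
After raising cap(node→sink), augmenting paths through that edge carry 3 more units.
New max flow = 8. Increase = 3.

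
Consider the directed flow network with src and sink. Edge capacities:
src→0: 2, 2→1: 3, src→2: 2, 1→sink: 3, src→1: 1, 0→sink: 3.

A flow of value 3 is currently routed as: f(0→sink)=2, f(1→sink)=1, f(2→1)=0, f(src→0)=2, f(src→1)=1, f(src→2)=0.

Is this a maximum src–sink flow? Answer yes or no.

No

Residual path src→2→1→sink has bottleneck 2 > 0.
Pushing 2 along it raises the flow to 5, so the given flow is not maximum.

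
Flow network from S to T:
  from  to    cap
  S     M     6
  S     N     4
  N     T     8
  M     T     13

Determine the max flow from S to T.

10

Augment S->M->T: bottleneck 6. Total 6.
Augment S->N->T: bottleneck 4. Total 10.
No augmenting path remains in the residual graph.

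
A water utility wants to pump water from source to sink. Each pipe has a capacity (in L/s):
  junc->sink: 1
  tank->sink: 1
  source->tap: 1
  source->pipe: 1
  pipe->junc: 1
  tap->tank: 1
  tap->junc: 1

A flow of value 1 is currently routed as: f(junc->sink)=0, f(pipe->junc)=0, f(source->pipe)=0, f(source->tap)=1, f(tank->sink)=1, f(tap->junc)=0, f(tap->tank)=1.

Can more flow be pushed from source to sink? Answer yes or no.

Residual path source->pipe->junc->sink has bottleneck 1 > 0.
Pushing 1 along it raises the flow to 2, so the given flow is not maximum.

Yes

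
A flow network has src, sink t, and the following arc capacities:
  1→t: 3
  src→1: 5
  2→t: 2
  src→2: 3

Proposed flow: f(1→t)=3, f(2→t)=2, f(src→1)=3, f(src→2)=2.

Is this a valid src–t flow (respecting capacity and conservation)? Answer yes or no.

Yes

Every edge has 0 ≤ f(e) ≤ cap(e).
At each intermediate node, inflow equals outflow.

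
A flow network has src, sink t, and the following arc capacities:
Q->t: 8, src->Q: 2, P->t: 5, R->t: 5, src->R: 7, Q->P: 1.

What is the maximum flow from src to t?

Augment src->R->t: bottleneck 5. Total 5.
Augment src->Q->t: bottleneck 2. Total 7.
No augmenting path remains in the residual graph.

7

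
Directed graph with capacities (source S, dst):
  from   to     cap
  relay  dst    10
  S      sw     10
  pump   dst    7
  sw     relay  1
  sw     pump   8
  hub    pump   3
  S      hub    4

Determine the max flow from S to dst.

8

Augment S->hub->pump->dst: bottleneck 3. Total 3.
Augment S->sw->pump->dst: bottleneck 4. Total 7.
Augment S->sw->relay->dst: bottleneck 1. Total 8.
No augmenting path remains in the residual graph.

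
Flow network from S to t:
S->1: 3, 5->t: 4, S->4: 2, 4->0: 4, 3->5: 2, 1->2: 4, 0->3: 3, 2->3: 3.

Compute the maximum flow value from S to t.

2

Augment S->1->2->3->5->t: bottleneck 2. Total 2.
No augmenting path remains in the residual graph.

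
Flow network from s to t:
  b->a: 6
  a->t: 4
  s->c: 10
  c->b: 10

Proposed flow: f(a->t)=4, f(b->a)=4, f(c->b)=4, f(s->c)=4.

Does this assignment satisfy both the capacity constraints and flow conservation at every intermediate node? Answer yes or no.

Yes

Every edge has 0 ≤ f(e) ≤ cap(e).
At each intermediate node, inflow equals outflow.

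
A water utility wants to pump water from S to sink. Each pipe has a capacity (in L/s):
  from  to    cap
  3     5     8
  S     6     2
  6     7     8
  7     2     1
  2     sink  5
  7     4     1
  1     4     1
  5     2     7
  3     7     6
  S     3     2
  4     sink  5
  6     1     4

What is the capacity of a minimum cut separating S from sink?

4

Max flow = 4 (via 4 augmenting paths).
In the residual at optimum, the set reachable from S is {S}.
Cut edges: S→6 (cap 2), S→3 (cap 2). Sum = 4.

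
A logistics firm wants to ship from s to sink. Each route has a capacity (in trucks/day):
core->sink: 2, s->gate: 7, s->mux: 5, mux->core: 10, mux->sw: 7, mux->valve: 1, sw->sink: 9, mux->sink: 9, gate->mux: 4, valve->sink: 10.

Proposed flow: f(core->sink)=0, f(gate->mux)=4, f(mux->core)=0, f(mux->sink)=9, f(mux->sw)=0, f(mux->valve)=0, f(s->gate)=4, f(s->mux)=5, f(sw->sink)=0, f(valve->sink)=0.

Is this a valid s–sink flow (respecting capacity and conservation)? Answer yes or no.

Yes

Every edge has 0 ≤ f(e) ≤ cap(e).
At each intermediate node, inflow equals outflow.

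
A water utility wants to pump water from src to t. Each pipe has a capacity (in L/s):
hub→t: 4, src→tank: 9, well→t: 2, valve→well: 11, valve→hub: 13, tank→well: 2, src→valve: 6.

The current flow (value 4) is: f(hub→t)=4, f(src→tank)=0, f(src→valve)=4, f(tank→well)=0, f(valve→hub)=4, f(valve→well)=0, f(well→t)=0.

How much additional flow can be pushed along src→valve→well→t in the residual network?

2

Residual capacities along the path: src→valve: 2, valve→well: 11, well→t: 2.
Minimum is 2.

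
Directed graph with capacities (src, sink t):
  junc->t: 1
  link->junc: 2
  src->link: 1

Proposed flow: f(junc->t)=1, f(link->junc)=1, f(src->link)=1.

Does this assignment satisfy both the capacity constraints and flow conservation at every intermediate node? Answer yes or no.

Every edge has 0 ≤ f(e) ≤ cap(e).
At each intermediate node, inflow equals outflow.

Yes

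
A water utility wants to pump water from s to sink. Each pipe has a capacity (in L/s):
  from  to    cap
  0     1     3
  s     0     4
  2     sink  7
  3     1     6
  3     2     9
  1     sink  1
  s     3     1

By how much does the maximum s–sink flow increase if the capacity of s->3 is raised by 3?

3

Original max flow = 2.
After raising cap(s->3), augmenting paths through that edge carry 3 more units.
New max flow = 5. Increase = 3.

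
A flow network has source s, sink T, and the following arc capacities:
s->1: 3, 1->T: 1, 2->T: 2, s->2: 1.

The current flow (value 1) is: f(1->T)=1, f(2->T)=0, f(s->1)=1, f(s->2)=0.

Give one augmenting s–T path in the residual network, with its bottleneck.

s->2->T, bottleneck 1

Residual along s->2->T: s->2: 1, 2->T: 2.
Bottleneck = min = 1.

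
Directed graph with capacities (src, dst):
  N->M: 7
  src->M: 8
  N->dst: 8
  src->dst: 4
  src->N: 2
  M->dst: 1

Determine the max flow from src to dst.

Augment src->dst: bottleneck 4. Total 4.
Augment src->N->dst: bottleneck 2. Total 6.
Augment src->M->dst: bottleneck 1. Total 7.
No augmenting path remains in the residual graph.

7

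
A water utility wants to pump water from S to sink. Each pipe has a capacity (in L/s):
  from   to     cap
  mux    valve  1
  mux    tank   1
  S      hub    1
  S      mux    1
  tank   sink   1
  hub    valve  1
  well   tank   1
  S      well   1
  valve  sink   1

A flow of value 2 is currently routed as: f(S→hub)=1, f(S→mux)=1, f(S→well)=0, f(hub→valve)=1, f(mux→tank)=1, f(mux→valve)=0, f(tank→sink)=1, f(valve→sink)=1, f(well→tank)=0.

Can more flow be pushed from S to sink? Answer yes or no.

No

Residual reachable from S: {S, hub, mux, tank, valve, well}; sink is not reachable.
Saturated cut: tank→sink, valve→sink with total capacity 2 = current flow value. Flow is maximum.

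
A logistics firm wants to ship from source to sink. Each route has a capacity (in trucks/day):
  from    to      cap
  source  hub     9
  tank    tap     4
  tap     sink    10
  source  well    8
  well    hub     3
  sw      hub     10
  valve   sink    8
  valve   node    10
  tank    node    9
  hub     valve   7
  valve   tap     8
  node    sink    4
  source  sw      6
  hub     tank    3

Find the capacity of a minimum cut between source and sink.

10

Max flow = 10 (via 3 augmenting paths).
In the residual at optimum, the set reachable from source is {hub, source, sw, well}.
Cut edges: hub→tank (cap 3), hub→valve (cap 7). Sum = 10.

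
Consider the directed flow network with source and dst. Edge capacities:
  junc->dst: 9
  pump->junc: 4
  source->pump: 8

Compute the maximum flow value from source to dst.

Augment source->pump->junc->dst: bottleneck 4. Total 4.
No augmenting path remains in the residual graph.

4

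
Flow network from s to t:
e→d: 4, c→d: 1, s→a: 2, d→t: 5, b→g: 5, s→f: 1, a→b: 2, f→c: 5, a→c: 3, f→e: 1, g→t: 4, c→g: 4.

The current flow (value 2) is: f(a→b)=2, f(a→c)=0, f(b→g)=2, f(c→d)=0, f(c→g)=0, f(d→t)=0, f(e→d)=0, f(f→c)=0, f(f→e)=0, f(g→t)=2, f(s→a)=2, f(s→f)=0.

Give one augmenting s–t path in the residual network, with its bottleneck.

s→f→c→g→t, bottleneck 1

Residual along s→f→c→g→t: s→f: 1, f→c: 5, c→g: 4, g→t: 2.
Bottleneck = min = 1.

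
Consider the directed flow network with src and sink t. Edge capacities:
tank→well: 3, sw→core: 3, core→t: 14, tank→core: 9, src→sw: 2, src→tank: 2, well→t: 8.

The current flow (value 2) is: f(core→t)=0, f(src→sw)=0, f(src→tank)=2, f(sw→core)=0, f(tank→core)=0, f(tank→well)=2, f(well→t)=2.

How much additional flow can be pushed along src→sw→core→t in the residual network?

2

Residual capacities along the path: src→sw: 2, sw→core: 3, core→t: 14.
Minimum is 2.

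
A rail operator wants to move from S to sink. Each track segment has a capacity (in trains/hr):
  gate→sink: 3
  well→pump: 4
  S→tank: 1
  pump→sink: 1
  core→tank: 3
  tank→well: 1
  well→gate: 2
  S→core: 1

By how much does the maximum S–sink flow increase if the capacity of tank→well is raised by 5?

1

Original max flow = 1.
After raising cap(tank→well), augmenting paths through that edge carry 1 more unit.
New max flow = 2. Increase = 1.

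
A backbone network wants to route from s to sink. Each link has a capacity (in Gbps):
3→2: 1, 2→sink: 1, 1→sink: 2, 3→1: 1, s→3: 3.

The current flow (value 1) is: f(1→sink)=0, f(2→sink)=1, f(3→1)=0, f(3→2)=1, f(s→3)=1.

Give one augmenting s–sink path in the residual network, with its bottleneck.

s→3→1→sink, bottleneck 1

Residual along s→3→1→sink: s→3: 2, 3→1: 1, 1→sink: 2.
Bottleneck = min = 1.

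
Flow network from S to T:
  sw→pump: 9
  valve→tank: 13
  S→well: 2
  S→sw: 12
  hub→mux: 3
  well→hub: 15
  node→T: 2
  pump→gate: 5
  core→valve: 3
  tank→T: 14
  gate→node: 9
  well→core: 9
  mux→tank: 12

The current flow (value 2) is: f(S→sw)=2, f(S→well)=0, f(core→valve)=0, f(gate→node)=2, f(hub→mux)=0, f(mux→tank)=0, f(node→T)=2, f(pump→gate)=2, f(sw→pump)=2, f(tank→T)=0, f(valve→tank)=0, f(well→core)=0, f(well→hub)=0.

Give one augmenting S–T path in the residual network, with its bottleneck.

S→well→core→valve→tank→T, bottleneck 2

Residual along S→well→core→valve→tank→T: S→well: 2, well→core: 9, core→valve: 3, valve→tank: 13, tank→T: 14.
Bottleneck = min = 2.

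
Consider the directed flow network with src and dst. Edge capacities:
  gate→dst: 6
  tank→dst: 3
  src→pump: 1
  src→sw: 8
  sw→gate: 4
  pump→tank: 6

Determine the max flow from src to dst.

5

Augment src→pump→tank→dst: bottleneck 1. Total 1.
Augment src→sw→gate→dst: bottleneck 4. Total 5.
No augmenting path remains in the residual graph.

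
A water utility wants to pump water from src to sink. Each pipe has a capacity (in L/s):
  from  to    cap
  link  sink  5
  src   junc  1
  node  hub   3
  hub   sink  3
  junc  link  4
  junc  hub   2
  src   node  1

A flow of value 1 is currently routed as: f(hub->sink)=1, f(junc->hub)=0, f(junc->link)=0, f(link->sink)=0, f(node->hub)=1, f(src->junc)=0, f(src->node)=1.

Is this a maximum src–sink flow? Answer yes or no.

Residual path src->junc->hub->sink has bottleneck 1 > 0.
Pushing 1 along it raises the flow to 2, so the given flow is not maximum.

No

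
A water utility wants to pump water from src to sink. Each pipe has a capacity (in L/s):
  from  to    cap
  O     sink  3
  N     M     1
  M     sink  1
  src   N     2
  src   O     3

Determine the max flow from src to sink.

4

Augment src->O->sink: bottleneck 3. Total 3.
Augment src->N->M->sink: bottleneck 1. Total 4.
No augmenting path remains in the residual graph.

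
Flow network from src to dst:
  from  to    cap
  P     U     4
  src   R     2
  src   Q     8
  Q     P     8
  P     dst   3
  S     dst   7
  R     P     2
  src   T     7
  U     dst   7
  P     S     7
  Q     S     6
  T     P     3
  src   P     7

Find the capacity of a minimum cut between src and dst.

14

Max flow = 14 (via 4 augmenting paths).
In the residual at optimum, the set reachable from src is {P, Q, R, S, T, src}.
Cut edges: P->U (cap 4), P->dst (cap 3), S->dst (cap 7). Sum = 14.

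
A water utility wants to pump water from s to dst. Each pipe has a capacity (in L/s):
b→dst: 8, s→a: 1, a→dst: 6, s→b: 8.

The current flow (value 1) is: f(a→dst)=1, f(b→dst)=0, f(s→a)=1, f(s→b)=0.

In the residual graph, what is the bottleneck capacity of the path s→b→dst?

Residual capacities along the path: s→b: 8, b→dst: 8.
Minimum is 8.

8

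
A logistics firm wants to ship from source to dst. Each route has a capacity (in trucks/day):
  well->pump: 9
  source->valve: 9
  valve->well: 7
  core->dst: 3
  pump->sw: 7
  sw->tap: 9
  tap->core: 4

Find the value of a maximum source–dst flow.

Augment source->valve->well->pump->sw->tap->core->dst: bottleneck 3. Total 3.
No augmenting path remains in the residual graph.

3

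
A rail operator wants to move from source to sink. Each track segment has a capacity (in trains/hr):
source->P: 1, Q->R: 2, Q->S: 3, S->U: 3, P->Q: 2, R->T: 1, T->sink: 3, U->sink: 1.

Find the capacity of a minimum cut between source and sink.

Max flow = 1 (via 1 augmenting path).
In the residual at optimum, the set reachable from source is {source}.
Cut edges: source->P (cap 1). Sum = 1.

1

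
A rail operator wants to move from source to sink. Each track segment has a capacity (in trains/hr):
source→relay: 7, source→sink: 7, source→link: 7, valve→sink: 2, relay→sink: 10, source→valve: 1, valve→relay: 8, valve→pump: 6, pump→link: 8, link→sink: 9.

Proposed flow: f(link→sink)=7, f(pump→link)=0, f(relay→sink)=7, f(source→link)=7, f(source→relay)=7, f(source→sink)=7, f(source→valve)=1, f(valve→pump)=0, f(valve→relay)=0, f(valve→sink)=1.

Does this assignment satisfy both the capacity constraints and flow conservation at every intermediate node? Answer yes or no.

Yes

Every edge has 0 ≤ f(e) ≤ cap(e).
At each intermediate node, inflow equals outflow.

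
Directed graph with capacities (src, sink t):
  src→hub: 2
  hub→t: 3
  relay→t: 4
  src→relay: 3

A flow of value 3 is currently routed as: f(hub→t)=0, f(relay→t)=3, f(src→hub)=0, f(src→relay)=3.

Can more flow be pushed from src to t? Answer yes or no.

Residual path src→hub→t has bottleneck 2 > 0.
Pushing 2 along it raises the flow to 5, so the given flow is not maximum.

Yes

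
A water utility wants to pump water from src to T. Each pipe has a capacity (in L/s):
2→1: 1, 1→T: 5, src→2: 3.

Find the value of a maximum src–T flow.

1

Augment src→2→1→T: bottleneck 1. Total 1.
No augmenting path remains in the residual graph.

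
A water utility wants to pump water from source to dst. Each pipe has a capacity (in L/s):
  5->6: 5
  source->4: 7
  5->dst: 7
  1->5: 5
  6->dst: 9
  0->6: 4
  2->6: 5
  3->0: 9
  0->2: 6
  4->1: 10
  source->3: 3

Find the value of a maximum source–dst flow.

8

Augment source->4->1->5->dst: bottleneck 5. Total 5.
Augment source->3->0->6->dst: bottleneck 3. Total 8.
No augmenting path remains in the residual graph.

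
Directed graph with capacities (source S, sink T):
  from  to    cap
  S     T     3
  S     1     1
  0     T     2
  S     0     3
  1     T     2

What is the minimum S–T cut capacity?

Max flow = 6 (via 3 augmenting paths).
In the residual at optimum, the set reachable from S is {0, S}.
Cut edges: S->1 (cap 1), S->T (cap 3), 0->T (cap 2). Sum = 6.

6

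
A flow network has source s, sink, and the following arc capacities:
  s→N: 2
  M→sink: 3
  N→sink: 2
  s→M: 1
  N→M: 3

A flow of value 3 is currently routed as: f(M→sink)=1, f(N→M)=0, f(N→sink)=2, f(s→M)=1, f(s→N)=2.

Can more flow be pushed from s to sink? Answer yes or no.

Residual reachable from s: {s}; sink is not reachable.
Saturated cut: s→N, s→M with total capacity 3 = current flow value. Flow is maximum.

No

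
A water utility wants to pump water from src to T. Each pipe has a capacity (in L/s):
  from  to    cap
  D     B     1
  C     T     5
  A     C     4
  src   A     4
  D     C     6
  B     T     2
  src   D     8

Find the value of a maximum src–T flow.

6

Augment src->D->B->T: bottleneck 1. Total 1.
Augment src->D->C->T: bottleneck 5. Total 6.
No augmenting path remains in the residual graph.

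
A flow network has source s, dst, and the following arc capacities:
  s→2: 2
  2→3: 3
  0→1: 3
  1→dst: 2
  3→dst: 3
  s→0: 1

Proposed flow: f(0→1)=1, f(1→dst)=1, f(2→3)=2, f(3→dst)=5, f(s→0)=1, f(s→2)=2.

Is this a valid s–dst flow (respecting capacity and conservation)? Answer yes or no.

No

Capacity violated on 3→dst: flow 5 > capacity 3.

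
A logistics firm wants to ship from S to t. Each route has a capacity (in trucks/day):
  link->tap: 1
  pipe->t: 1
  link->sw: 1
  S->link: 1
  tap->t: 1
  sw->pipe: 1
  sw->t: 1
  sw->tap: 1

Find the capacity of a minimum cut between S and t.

Max flow = 1 (via 1 augmenting path).
In the residual at optimum, the set reachable from S is {S}.
Cut edges: S->link (cap 1). Sum = 1.

1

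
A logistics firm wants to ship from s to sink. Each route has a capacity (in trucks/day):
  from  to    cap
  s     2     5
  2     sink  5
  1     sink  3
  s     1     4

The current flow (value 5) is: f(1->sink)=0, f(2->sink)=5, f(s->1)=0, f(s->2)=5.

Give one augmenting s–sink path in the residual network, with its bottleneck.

s->1->sink, bottleneck 3

Residual along s->1->sink: s->1: 4, 1->sink: 3.
Bottleneck = min = 3.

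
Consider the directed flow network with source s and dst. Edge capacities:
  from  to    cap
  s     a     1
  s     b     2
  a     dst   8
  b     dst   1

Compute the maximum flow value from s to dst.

2

Augment s→a→dst: bottleneck 1. Total 1.
Augment s→b→dst: bottleneck 1. Total 2.
No augmenting path remains in the residual graph.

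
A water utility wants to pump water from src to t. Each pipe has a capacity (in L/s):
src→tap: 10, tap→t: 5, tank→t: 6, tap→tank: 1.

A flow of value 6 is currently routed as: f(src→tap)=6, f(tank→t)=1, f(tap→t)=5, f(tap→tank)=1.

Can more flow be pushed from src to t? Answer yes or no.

No

Residual reachable from src: {src, tap}; t is not reachable.
Saturated cut: tap→tank, tap→t with total capacity 6 = current flow value. Flow is maximum.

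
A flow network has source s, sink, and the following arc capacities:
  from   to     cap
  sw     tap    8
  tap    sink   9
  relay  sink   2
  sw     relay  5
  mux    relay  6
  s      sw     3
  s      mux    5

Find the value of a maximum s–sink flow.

5

Augment s->mux->relay->sink: bottleneck 2. Total 2.
Augment s->sw->tap->sink: bottleneck 3. Total 5.
No augmenting path remains in the residual graph.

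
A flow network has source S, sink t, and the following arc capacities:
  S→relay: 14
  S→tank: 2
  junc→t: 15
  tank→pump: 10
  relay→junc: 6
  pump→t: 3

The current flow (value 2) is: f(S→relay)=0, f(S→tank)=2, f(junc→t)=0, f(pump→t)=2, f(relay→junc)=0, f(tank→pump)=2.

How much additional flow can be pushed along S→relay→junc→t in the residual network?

6

Residual capacities along the path: S→relay: 14, relay→junc: 6, junc→t: 15.
Minimum is 6.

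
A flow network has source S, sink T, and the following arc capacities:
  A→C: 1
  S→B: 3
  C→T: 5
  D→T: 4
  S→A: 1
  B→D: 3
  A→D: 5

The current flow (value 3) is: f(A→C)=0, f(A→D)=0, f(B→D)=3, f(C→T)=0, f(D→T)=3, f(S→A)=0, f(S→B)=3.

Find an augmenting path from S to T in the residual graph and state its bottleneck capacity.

S→A→D→T, bottleneck 1

Residual along S→A→D→T: S→A: 1, A→D: 5, D→T: 1.
Bottleneck = min = 1.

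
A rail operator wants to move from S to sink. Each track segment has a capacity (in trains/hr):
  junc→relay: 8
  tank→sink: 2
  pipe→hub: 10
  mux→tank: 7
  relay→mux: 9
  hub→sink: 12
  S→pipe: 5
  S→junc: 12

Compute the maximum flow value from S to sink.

7

Augment S→pipe→hub→sink: bottleneck 5. Total 5.
Augment S→junc→relay→mux→tank→sink: bottleneck 2. Total 7.
No augmenting path remains in the residual graph.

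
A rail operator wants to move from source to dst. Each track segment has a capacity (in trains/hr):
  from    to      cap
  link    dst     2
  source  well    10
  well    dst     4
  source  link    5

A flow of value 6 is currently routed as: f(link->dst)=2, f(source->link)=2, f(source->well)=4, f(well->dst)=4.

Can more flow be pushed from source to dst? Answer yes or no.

Residual reachable from source: {link, source, well}; dst is not reachable.
Saturated cut: link->dst, well->dst with total capacity 6 = current flow value. Flow is maximum.

No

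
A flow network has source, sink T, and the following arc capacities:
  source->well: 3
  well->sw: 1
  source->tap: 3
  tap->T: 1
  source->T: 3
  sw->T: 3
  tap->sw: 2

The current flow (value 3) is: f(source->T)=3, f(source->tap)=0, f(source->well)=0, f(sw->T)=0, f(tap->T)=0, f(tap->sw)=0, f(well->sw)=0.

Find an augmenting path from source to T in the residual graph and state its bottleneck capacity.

source->tap->T, bottleneck 1

Residual along source->tap->T: source->tap: 3, tap->T: 1.
Bottleneck = min = 1.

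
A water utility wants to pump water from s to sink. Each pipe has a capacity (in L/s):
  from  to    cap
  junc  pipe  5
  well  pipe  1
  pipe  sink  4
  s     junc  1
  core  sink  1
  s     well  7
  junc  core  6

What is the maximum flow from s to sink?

2

Augment s→junc→core→sink: bottleneck 1. Total 1.
Augment s→well→pipe→sink: bottleneck 1. Total 2.
No augmenting path remains in the residual graph.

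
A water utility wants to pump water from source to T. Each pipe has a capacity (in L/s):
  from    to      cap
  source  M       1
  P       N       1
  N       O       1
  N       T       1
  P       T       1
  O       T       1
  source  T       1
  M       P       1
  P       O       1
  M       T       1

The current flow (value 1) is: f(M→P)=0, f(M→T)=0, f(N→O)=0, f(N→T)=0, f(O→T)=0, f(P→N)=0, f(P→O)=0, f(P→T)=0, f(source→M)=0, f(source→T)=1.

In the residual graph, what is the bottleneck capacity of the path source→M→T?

Residual capacities along the path: source→M: 1, M→T: 1.
Minimum is 1.

1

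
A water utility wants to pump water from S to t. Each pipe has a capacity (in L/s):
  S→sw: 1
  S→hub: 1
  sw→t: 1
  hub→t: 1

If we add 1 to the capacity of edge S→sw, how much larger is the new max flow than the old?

Original max flow = 2.
Even with extra capacity on S→sw, another cut of capacity 2 remains binding.
New max flow = 2. Increase = 0.

0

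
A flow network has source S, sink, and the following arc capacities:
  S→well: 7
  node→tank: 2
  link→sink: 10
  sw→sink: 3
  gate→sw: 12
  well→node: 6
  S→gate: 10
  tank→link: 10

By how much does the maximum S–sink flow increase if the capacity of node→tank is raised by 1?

1

Original max flow = 5.
After raising cap(node→tank), augmenting paths through that edge carry 1 more unit.
New max flow = 6. Increase = 1.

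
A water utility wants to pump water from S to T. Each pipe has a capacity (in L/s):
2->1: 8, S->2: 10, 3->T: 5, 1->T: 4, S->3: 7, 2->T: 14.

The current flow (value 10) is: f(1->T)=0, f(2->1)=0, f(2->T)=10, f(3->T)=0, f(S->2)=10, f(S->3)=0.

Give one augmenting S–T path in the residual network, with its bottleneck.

S->3->T, bottleneck 5

Residual along S->3->T: S->3: 7, 3->T: 5.
Bottleneck = min = 5.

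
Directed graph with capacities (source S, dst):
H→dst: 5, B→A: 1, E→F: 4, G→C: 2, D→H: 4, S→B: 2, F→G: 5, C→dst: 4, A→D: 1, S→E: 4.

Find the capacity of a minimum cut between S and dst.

3

Max flow = 3 (via 2 augmenting paths).
In the residual at optimum, the set reachable from S is {B, E, F, G, S}.
Cut edges: B→A (cap 1), G→C (cap 2). Sum = 3.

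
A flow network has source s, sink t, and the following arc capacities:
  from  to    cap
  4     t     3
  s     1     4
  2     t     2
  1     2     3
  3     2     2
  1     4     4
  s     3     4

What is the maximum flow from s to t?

5

Augment s→3→2→t: bottleneck 2. Total 2.
Augment s→1→4→t: bottleneck 3. Total 5.
No augmenting path remains in the residual graph.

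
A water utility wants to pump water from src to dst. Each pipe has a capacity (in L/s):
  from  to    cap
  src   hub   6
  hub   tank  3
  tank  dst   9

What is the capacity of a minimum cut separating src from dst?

Max flow = 3 (via 1 augmenting path).
In the residual at optimum, the set reachable from src is {hub, src}.
Cut edges: hub->tank (cap 3). Sum = 3.

3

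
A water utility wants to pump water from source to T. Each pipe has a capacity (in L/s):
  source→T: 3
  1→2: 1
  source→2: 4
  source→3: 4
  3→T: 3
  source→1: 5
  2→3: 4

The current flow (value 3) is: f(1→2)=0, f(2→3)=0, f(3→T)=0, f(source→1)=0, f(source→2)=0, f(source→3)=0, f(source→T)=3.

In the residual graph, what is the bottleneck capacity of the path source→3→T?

Residual capacities along the path: source→3: 4, 3→T: 3.
Minimum is 3.

3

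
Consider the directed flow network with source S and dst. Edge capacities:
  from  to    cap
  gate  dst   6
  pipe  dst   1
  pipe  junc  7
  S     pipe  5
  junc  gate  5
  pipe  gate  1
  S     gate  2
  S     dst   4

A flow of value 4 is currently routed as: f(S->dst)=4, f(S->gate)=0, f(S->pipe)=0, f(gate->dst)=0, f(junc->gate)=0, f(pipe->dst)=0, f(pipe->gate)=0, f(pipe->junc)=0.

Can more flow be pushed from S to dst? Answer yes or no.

Residual path S->pipe->dst has bottleneck 1 > 0.
Pushing 1 along it raises the flow to 5, so the given flow is not maximum.

Yes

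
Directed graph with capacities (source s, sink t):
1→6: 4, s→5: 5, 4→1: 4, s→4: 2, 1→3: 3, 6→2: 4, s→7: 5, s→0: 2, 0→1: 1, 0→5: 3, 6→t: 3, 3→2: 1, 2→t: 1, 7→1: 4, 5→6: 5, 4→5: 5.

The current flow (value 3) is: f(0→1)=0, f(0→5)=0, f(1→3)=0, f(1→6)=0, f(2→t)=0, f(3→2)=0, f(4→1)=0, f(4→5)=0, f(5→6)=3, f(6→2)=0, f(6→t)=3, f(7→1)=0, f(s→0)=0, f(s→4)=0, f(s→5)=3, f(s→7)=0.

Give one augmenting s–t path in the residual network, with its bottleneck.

Residual along s→5→6→2→t: s→5: 2, 5→6: 2, 6→2: 4, 2→t: 1.
Bottleneck = min = 1.

s→5→6→2→t, bottleneck 1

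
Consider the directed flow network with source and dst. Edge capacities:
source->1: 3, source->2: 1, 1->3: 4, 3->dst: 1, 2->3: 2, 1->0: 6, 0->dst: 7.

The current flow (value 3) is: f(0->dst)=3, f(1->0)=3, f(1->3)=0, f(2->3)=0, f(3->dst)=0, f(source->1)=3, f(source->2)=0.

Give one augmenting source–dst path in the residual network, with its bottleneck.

source->2->3->dst, bottleneck 1

Residual along source->2->3->dst: source->2: 1, 2->3: 2, 3->dst: 1.
Bottleneck = min = 1.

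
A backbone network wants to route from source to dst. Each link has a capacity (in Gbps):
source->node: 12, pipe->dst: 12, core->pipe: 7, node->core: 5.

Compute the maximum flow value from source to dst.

5

Augment source->node->core->pipe->dst: bottleneck 5. Total 5.
No augmenting path remains in the residual graph.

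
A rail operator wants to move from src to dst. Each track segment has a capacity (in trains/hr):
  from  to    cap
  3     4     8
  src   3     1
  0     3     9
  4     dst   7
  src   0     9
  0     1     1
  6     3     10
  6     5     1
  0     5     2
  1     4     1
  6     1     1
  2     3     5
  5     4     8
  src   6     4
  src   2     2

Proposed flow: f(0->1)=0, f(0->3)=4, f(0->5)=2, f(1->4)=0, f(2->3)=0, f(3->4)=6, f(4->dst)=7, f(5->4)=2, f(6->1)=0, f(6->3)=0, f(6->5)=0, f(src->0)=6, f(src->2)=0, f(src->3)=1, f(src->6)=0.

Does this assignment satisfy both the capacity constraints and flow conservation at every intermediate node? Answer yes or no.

No

Conservation fails at 3: inflow 5 ≠ outflow 6.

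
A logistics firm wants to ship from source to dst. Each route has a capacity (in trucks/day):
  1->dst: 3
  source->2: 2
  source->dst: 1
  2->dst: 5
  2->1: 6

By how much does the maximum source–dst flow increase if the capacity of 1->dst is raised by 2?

0

Original max flow = 3.
Edge 1->dst does not cross the min cut (source side {source}), so extra capacity there cannot help.
New max flow = 3. Increase = 0.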